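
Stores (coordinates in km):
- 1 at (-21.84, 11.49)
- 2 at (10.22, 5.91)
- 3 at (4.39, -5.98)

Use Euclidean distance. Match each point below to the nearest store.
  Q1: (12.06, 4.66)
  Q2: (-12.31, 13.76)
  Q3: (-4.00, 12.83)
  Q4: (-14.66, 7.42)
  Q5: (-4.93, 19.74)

Q1 at (12.06, 4.66):
  1: 34.58 km
  2: 2.22 km
  3: 13.12 km
  → nearest: 2 (2.22 km)
Q2 at (-12.31, 13.76):
  1: 9.80 km
  2: 23.86 km
  3: 25.86 km
  → nearest: 1 (9.80 km)
Q3 at (-4.00, 12.83):
  1: 17.89 km
  2: 15.81 km
  3: 20.60 km
  → nearest: 2 (15.81 km)
Q4 at (-14.66, 7.42):
  1: 8.25 km
  2: 24.93 km
  3: 23.29 km
  → nearest: 1 (8.25 km)
Q5 at (-4.93, 19.74):
  1: 18.82 km
  2: 20.51 km
  3: 27.36 km
  → nearest: 1 (18.82 km)

Q1→2; Q2→1; Q3→2; Q4→1; Q5→1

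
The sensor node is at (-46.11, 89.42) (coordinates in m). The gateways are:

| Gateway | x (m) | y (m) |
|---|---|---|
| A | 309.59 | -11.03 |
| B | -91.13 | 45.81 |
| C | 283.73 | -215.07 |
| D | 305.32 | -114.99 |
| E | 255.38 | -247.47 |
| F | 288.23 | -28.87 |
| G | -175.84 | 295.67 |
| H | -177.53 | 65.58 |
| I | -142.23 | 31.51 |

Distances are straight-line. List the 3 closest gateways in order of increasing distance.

Distances from (-46.11, 89.42):
A: 369.61 m
B: 62.68 m
C: 448.90 m
D: 406.55 m
E: 452.10 m
F: 354.65 m
G: 243.66 m
H: 133.56 m
I: 112.22 m
Sorted: B (62.68 m) < I (112.22 m) < H (133.56 m) < G (243.66 m) < F (354.65 m) < …

B, I, H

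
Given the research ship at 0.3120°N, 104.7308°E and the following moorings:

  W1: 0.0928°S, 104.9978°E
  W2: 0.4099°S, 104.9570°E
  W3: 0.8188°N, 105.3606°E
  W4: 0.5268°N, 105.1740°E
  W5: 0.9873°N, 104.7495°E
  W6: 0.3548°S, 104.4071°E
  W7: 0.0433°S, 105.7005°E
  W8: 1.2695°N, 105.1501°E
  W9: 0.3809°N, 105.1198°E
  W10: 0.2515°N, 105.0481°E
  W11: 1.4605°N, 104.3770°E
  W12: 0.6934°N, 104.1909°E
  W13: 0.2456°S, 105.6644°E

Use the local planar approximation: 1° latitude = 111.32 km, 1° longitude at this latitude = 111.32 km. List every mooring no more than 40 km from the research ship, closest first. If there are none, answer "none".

W10

Distances from 0.3120°N, 104.7308°E:
W1: √((-0.4048·111.32)² + (0.2670·111.32)²) = √(2030.614126 + 883.423440) = 53.9818 km
W2: √((-0.7219·111.32)² + (0.2262·111.32)²) = √(6458.036257 + 634.061811) = 84.2146 km
W3: √((0.5068·111.32)² + (0.6298·111.32)²) = √(3182.875181 + 4915.318994) = 89.9900 km
W4: √((0.2148·111.32)² + (0.4432·111.32)²) = √(571.761554 + 2434.141937) = 54.8261 km
W5: √((0.6753·111.32)² + (0.0187·111.32)²) = √(5651.189814 + 4.333408) = 75.2032 km
W6: √((-0.6668·111.32)² + (-0.3237·111.32)²) = √(5509.822112 + 1298.469623) = 82.5124 km
W7: √((-0.3553·111.32)² + (0.9697·111.32)²) = √(1564.360388 + 11652.555673) = 114.9648 km
W8: √((0.9575·111.32)² + (0.4193·111.32)²) = √(11361.193603 + 2178.693412) = 116.3610 km
W9: √((0.0689·111.32)² + (0.3890·111.32)²) = √(58.828102 + 1875.191380) = 43.9775 km
W10: √((-0.0605·111.32)² + (0.3173·111.32)²) = √(45.358339 + 1247.632098) = 35.9582 km
W11: √((1.1485·111.32)² + (-0.3538·111.32)²) = √(16345.883315 + 1551.179485) = 133.7799 km
W12: √((0.3814·111.32)² + (-0.5399·111.32)²) = √(1802.634891 + 3612.210496) = 73.5856 km
W13: √((-0.5576·111.32)² + (0.9336·111.32)²) = √(3852.937157 + 10801.102349) = 121.0539 km
Threshold 40 km: W10 (35.9582 km) is within range.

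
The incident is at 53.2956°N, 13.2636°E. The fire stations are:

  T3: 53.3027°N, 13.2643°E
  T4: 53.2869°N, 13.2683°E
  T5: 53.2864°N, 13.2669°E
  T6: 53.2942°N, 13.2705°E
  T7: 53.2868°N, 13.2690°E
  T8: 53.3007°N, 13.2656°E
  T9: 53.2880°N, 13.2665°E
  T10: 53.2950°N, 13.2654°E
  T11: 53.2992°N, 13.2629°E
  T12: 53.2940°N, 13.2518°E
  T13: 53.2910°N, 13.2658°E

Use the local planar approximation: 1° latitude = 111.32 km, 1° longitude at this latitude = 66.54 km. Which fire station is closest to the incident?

Distances from 53.2956°N, 13.2636°E:
T3: √((0.0071·111.32)² + (0.0007·66.54)²) = √(0.624688 + 0.002170) = 0.7917 km
T4: √((-0.0087·111.32)² + (0.0047·66.54)²) = √(0.937961 + 0.097805) = 1.0177 km
T5: √((-0.0092·111.32)² + (0.0033·66.54)²) = √(1.048871 + 0.048216) = 1.0474 km
T6: √((-0.0014·111.32)² + (0.0069·66.54)²) = √(0.024289 + 0.210797) = 0.4849 km
T7: √((-0.0088·111.32)² + (0.0054·66.54)²) = √(0.959648 + 0.129108) = 1.0434 km
T8: √((0.0051·111.32)² + (0.0020·66.54)²) = √(0.322320 + 0.017710) = 0.5831 km
T9: √((-0.0076·111.32)² + (0.0029·66.54)²) = √(0.715770 + 0.037236) = 0.8678 km
T10: √((-0.0006·111.32)² + (0.0018·66.54)²) = √(0.004461 + 0.014345) = 0.1371 km
T11: √((0.0036·111.32)² + (-0.0007·66.54)²) = √(0.160602 + 0.002170) = 0.4034 km
T12: √((-0.0016·111.32)² + (-0.0118·66.54)²) = √(0.031724 + 0.616495) = 0.8051 km
T13: √((-0.0046·111.32)² + (0.0022·66.54)²) = √(0.262218 + 0.021429) = 0.5326 km
Minimum: T10 at 0.1371 km.

T10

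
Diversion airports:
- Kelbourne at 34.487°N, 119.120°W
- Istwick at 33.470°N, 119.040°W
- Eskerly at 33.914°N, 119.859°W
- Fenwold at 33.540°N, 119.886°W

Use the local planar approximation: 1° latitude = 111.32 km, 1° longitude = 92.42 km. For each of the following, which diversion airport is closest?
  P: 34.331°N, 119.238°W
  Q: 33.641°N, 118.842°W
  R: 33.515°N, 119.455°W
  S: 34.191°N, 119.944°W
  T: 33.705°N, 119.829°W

P at 34.331°N, 119.238°W:
  Kelbourne: 20.506 km
  Istwick: 97.578 km
  Eskerly: 73.816 km
  Fenwold: 106.490 km
  → nearest: Kelbourne (20.506 km)
Q at 33.641°N, 118.842°W:
  Kelbourne: 97.619 km
  Istwick: 26.405 km
  Eskerly: 98.782 km
  Fenwold: 97.139 km
  → nearest: Istwick (26.405 km)
R at 33.515°N, 119.455°W:
  Kelbourne: 112.545 km
  Istwick: 38.680 km
  Eskerly: 58.025 km
  Fenwold: 39.930 km
  → nearest: Istwick (38.680 km)
S at 34.191°N, 119.944°W:
  Kelbourne: 82.977 km
  Istwick: 115.854 km
  Eskerly: 31.821 km
  Fenwold: 72.667 km
  → nearest: Eskerly (31.821 km)
T at 33.705°N, 119.829°W:
  Kelbourne: 108.957 km
  Istwick: 77.470 km
  Eskerly: 23.431 km
  Fenwold: 19.108 km
  → nearest: Fenwold (19.108 km)

P→Kelbourne; Q→Istwick; R→Istwick; S→Eskerly; T→Fenwold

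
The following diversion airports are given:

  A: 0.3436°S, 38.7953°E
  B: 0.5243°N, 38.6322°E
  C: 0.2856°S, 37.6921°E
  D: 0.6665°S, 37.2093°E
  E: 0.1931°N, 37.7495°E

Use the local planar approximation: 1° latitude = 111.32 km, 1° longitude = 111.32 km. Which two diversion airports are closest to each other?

C and E

Pairwise distances:
C–E: 53.6706 km
C–D: 68.4578 km
A–B: 98.3058 km
B–E: 104.9514 km
D–E: 113.0174 km
A–C: 122.9778 km
A–E: 130.8540 km
B–C: 138.1322 km
A–D: 180.1755 km
B–D: 206.5473 km
Closest pair: C–E at 53.6706 km.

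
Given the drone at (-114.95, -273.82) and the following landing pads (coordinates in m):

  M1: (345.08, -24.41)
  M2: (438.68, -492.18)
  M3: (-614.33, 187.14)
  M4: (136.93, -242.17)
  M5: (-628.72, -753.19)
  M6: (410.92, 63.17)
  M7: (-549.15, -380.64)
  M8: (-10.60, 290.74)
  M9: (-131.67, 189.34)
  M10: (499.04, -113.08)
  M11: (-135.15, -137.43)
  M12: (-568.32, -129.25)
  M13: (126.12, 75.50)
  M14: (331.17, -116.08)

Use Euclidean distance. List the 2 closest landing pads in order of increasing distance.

M11, M4

Distances from (-114.95, -273.82):
M1: √((460.03)² + (249.41)²) = √(211627.6009 + 62205.3481) = 523.29 m
M2: √((553.63)² + (-218.36)²) = √(306506.1769 + 47681.0896) = 595.14 m
M3: √((-499.38)² + (460.96)²) = √(249380.3844 + 212484.1216) = 679.61 m
M4: √((251.88)² + (31.65)²) = √(63443.5344 + 1001.7225) = 253.86 m
M5: √((-513.77)² + (-479.37)²) = √(263959.6129 + 229795.5969) = 702.68 m
M6: √((525.87)² + (336.99)²) = √(276539.2569 + 113562.2601) = 624.58 m
M7: √((-434.20)² + (-106.82)²) = √(188529.6400 + 11410.5124) = 447.15 m
M8: √((104.35)² + (564.56)²) = √(10888.9225 + 318727.9936) = 574.12 m
M9: √((-16.72)² + (463.16)²) = √(279.5584 + 214517.1856) = 463.46 m
M10: √((613.99)² + (160.74)²) = √(376983.7201 + 25837.3476) = 634.68 m
M11: √((-20.20)² + (136.39)²) = √(408.0400 + 18602.2321) = 137.88 m
M12: √((-453.37)² + (144.57)²) = √(205544.3569 + 20900.4849) = 475.86 m
M13: √((241.07)² + (349.32)²) = √(58114.7449 + 122024.4624) = 424.43 m
M14: √((446.12)² + (157.74)²) = √(199023.0544 + 24881.9076) = 473.19 m
Sorted: M11 (137.88 m) < M4 (253.86 m) < M13 (424.43 m) < M7 (447.15 m) < …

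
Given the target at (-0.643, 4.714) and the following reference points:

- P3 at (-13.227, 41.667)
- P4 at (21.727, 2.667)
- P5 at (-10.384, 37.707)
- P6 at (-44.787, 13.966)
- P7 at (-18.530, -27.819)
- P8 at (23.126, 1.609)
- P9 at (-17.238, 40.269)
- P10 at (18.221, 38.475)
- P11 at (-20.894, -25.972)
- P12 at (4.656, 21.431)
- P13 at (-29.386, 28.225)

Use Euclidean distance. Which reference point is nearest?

Distances from (-0.643, 4.714):
P3: 39.037
P4: 22.463
P5: 34.401
P6: 45.103
P7: 37.126
P8: 23.971
P9: 39.237
P10: 38.674
P11: 36.766
P12: 17.537
P13: 37.134
Minimum: P12 at 17.537.

P12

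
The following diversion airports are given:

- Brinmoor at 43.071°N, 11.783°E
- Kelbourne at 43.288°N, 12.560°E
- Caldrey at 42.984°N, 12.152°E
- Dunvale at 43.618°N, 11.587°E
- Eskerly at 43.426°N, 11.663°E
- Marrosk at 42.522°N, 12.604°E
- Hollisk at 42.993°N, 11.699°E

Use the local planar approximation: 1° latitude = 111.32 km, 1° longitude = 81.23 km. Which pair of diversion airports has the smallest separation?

Pairwise distances:
Brinmoor–Hollisk: √((-0.078·111.32)² + (-0.084·81.23)²) = √(75.39379 + 46.55770) = 11.043 km
Dunvale–Eskerly: √((-0.192·111.32)² + (0.076·81.23)²) = √(456.82394 + 38.11186) = 22.247 km
Brinmoor–Caldrey: √((-0.087·111.32)² + (0.369·81.23)²) = √(93.79613 + 898.43288) = 31.500 km
Caldrey–Hollisk: √((0.009·111.32)² + (-0.453·81.23)²) = √(1.00376 + 1354.03319) = 36.811 km
Brinmoor–Eskerly: √((0.355·111.32)² + (-0.120·81.23)²) = √(1561.71975 + 95.01571) = 40.703 km
Kelbourne–Caldrey: √((-0.304·111.32)² + (-0.408·81.23)²) = √(1145.23223 + 1098.38156) = 47.367 km
Eskerly–Hollisk: √((-0.433·111.32)² + (0.036·81.23)²) = √(2323.39039 + 8.55141) = 48.290 km
Brinmoor–Dunvale: √((0.547·111.32)² + (-0.196·81.23)²) = √(3707.84054 + 253.48079) = 62.939 km
Caldrey–Marrosk: √((-0.462·111.32)² + (0.452·81.23)²) = √(2645.02844 + 1348.06172) = 63.191 km
Caldrey–Eskerly: √((0.442·111.32)² + (-0.489·81.23)²) = √(2420.97851 + 1577.79518) = 63.236 km
Brinmoor–Kelbourne: √((0.217·111.32)² + (0.777·81.23)²) = √(583.53359 + 3983.59285) = 67.581 km
Dunvale–Hollisk: √((-0.625·111.32)² + (0.112·81.23)²) = √(4840.68062 + 82.76924) = 70.167 km
Kelbourne–Eskerly: √((0.138·111.32)² + (-0.897·81.23)²) = √(235.99596 + 5309.06194) = 74.465 km
Kelbourne–Hollisk: √((-0.295·111.32)² + (-0.861·81.23)²) = √(1078.42619 + 4891.46792) = 77.265 km
Caldrey–Dunvale: √((0.634·111.32)² + (-0.565·81.23)²) = √(4981.09599 + 2106.34644) = 84.187 km
Kelbourne–Marrosk: √((-0.766·111.32)² + (0.044·81.23)²) = √(7271.16391 + 12.77433) = 85.346 km
Kelbourne–Dunvale: √((0.330·111.32)² + (-0.973·81.23)²) = √(1349.50431 + 6246.81417) = 87.157 km
Marrosk–Hollisk: √((0.471·111.32)² + (-0.905·81.23)²) = √(2749.08526 + 5404.18322) = 90.295 km
Brinmoor–Marrosk: √((-0.549·111.32)² + (0.821·81.23)²) = √(3735.00411 + 4447.53343) = 90.457 km
Eskerly–Marrosk: √((-0.904·111.32)² + (0.941·81.23)²) = √(10127.05704 + 5842.68071) = 126.371 km
Dunvale–Marrosk: √((-1.096·111.32)² + (1.017·81.23)²) = √(14885.63973 + 6824.56245) = 147.344 km
Closest pair: Brinmoor–Hollisk at 11.043 km.

Brinmoor and Hollisk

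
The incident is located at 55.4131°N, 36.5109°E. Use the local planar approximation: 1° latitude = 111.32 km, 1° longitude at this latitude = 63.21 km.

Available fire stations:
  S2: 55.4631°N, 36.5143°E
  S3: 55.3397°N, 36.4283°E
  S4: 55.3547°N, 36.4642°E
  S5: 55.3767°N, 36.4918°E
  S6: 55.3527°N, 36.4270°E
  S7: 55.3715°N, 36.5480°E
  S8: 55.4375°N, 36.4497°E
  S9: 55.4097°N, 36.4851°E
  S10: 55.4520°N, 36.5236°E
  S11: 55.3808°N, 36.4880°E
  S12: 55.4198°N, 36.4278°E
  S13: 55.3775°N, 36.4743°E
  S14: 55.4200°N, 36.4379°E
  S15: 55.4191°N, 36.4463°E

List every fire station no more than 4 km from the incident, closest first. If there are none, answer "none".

Distances from 55.4131°N, 36.5109°E:
S2: 5.5701 km
S3: 9.6966 km
S4: 7.1399 km
S5: 4.2281 km
S6: 8.5635 km
S7: 5.1908 km
S8: 4.7268 km
S9: 1.6742 km
S10: 4.4041 km
S11: 3.8761 km
S12: 5.3054 km
S13: 4.5888 km
S14: 4.6778 km
S15: 4.1376 km
Threshold 4 km: S9 (1.6742 km), S11 (3.8761 km) are within range.

S9, S11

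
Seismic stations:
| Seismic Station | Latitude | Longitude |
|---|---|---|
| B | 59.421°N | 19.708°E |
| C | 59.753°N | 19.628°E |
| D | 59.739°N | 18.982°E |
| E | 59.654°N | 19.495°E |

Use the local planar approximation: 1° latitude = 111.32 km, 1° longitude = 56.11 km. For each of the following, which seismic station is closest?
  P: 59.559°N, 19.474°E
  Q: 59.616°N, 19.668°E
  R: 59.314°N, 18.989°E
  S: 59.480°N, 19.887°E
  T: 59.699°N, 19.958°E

P at 59.559°N, 19.474°E:
  B: √((-0.138·111.32)² + (0.234·56.11)²) = √(235.99596 + 172.39007) = 20.209 km
  C: √((0.194·111.32)² + (0.154·56.11)²) = √(466.39067 + 74.66584) = 23.261 km
  D: √((0.180·111.32)² + (-0.492·56.11)²) = √(401.50541 + 762.09786) = 34.112 km
  E: √((0.095·111.32)² + (0.021·56.11)²) = √(111.83909 + 1.38841) = 10.641 km
  → nearest: E (10.641 km)
Q at 59.616°N, 19.668°E:
  B: √((-0.195·111.32)² + (0.040·56.11)²) = √(471.21121 + 5.03733) = 21.823 km
  C: √((0.137·111.32)² + (-0.040·56.11)²) = √(232.58812 + 5.03733) = 15.415 km
  D: √((0.123·111.32)² + (-0.686·56.11)²) = √(187.48072 + 1481.59249) = 40.854 km
  E: √((0.038·111.32)² + (-0.173·56.11)²) = √(17.89425 + 94.22643) = 10.589 km
  → nearest: E (10.589 km)
R at 59.314°N, 18.989°E:
  B: √((0.107·111.32)² + (0.719·56.11)²) = √(141.87764 + 1627.56491) = 42.065 km
  C: √((0.439·111.32)² + (0.639·56.11)²) = √(2388.22608 + 1285.53011) = 60.612 km
  D: √((0.425·111.32)² + (-0.007·56.11)²) = √(2238.33072 + 0.15427) = 47.313 km
  E: √((0.340·111.32)² + (0.506·56.11)²) = √(1432.53166 + 806.08636) = 47.314 km
  → nearest: B (42.065 km)
S at 59.480°N, 19.887°E:
  B: √((-0.059·111.32)² + (-0.179·56.11)²) = √(43.13705 + 100.87571) = 12.001 km
  C: √((0.273·111.32)² + (-0.259·56.11)²) = √(923.57398 + 211.19327) = 33.686 km
  D: √((0.259·111.32)² + (-0.905·56.11)²) = √(831.27730 + 2578.56270) = 58.394 km
  E: √((0.174·111.32)² + (-0.392·56.11)²) = √(375.18450 + 483.78530) = 29.308 km
  → nearest: B (12.001 km)
T at 59.699°N, 19.958°E:
  B: √((-0.278·111.32)² + (-0.250·56.11)²) = √(957.71433 + 196.77076) = 33.978 km
  C: √((0.054·111.32)² + (-0.330·56.11)²) = √(36.13549 + 342.85337) = 19.468 km
  D: √((0.040·111.32)² + (-0.976·56.11)²) = √(19.82743 + 2999.02560) = 54.944 km
  E: √((-0.045·111.32)² + (-0.463·56.11)²) = √(25.09409 + 674.90480) = 26.457 km
  → nearest: C (19.468 km)

P→E; Q→E; R→B; S→B; T→C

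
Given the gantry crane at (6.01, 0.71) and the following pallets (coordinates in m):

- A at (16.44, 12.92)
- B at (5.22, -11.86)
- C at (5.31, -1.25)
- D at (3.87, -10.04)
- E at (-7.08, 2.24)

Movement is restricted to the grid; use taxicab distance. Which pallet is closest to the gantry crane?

C

Distances from (6.01, 0.71):
A: 22.64 m
B: 13.36 m
C: 2.66 m
D: 12.89 m
E: 14.62 m
Minimum: C at 2.66 m.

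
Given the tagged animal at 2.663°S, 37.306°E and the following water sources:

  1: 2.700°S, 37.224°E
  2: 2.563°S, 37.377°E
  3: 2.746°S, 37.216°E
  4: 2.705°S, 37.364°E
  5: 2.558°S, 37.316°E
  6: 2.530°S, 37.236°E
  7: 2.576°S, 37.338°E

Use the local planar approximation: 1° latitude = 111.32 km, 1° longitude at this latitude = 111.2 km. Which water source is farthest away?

Distances from 2.663°S, 37.306°E:
1: √((-0.037·111.32)² + (-0.082·111.2)²) = √(16.96484 + 83.14522) = 10.006 km
2: √((0.100·111.32)² + (0.071·111.2)²) = √(123.92142 + 62.33418) = 13.648 km
3: √((-0.083·111.32)² + (-0.090·111.2)²) = √(85.36947 + 100.16006) = 13.621 km
4: √((-0.042·111.32)² + (0.058·111.2)²) = √(21.85974 + 41.59734) = 7.966 km
5: √((0.105·111.32)² + (0.010·111.2)²) = √(136.62337 + 1.23654) = 11.741 km
6: √((0.133·111.32)² + (-0.070·111.2)²) = √(219.20461 + 60.59066) = 16.727 km
7: √((0.087·111.32)² + (0.032·111.2)²) = √(93.79613 + 12.66221) = 10.318 km
Maximum: 6 at 16.727 km.

6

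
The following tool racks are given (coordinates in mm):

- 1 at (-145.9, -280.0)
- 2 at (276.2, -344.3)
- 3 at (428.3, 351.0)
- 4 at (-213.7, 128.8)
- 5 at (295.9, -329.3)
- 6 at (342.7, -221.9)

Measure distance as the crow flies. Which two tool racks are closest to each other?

2 and 5

Pairwise distances:
1–2: √((422.1)² + (-64.3)²) = √(178168.410 + 4134.490) = 427.0 mm
1–3: √((574.2)² + (631.0)²) = √(329705.640 + 398161.000) = 853.2 mm
1–4: √((-67.8)² + (408.8)²) = √(4596.840 + 167117.440) = 414.4 mm
1–5: √((441.8)² + (-49.3)²) = √(195187.240 + 2430.490) = 444.5 mm
1–6: √((488.6)² + (58.1)²) = √(238729.960 + 3375.610) = 492.0 mm
2–3: √((152.1)² + (695.3)²) = √(23134.410 + 483442.090) = 711.7 mm
2–4: √((-489.9)² + (473.1)²) = √(240002.010 + 223823.610) = 681.0 mm
2–5: √((19.7)² + (15.0)²) = √(388.090 + 225.000) = 24.8 mm
2–6: √((66.5)² + (122.4)²) = √(4422.250 + 14981.760) = 139.3 mm
3–4: √((-642.0)² + (-222.2)²) = √(412164.000 + 49372.840) = 679.4 mm
3–5: √((-132.4)² + (-680.3)²) = √(17529.760 + 462808.090) = 693.1 mm
3–6: √((-85.6)² + (-572.9)²) = √(7327.360 + 328214.410) = 579.3 mm
4–5: √((509.6)² + (-458.1)²) = √(259692.160 + 209855.610) = 685.2 mm
4–6: √((556.4)² + (-350.7)²) = √(309580.960 + 122990.490) = 657.7 mm
5–6: √((46.8)² + (107.4)²) = √(2190.240 + 11534.760) = 117.2 mm
Closest pair: 2–5 at 24.8 mm.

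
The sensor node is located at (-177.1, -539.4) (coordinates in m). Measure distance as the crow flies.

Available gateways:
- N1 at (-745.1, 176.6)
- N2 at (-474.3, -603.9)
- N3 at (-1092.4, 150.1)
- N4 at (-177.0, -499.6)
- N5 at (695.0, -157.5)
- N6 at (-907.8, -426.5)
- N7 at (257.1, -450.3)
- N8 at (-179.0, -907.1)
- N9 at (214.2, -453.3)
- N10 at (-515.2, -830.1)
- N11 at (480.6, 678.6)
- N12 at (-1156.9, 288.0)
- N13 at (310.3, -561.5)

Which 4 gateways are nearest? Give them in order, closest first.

Distances from (-177.1, -539.4):
N1: √((-568.0)² + (716.0)²) = √(322624.000 + 512656.000) = 913.9 m
N2: √((-297.2)² + (-64.5)²) = √(88327.840 + 4160.250) = 304.1 m
N3: √((-915.3)² + (689.5)²) = √(837774.090 + 475410.250) = 1145.9 m
N4: √((0.1)² + (39.8)²) = √(0.010 + 1584.040) = 39.8 m
N5: √((872.1)² + (381.9)²) = √(760558.410 + 145847.610) = 952.1 m
N6: √((-730.7)² + (112.9)²) = √(533922.490 + 12746.410) = 739.4 m
N7: √((434.2)² + (89.1)²) = √(188529.640 + 7938.810) = 443.2 m
N8: √((-1.9)² + (-367.7)²) = √(3.610 + 135203.290) = 367.7 m
N9: √((391.3)² + (86.1)²) = √(153115.690 + 7413.210) = 400.7 m
N10: √((-338.1)² + (-290.7)²) = √(114311.610 + 84506.490) = 445.9 m
N11: √((657.7)² + (1218.0)²) = √(432569.290 + 1483524.000) = 1384.2 m
N12: √((-979.8)² + (827.4)²) = √(960008.040 + 684590.760) = 1282.4 m
N13: √((487.4)² + (-22.1)²) = √(237558.760 + 488.410) = 487.9 m
Sorted: N4 (39.8 m) < N2 (304.1 m) < N8 (367.7 m) < N9 (400.7 m) < N7 (443.2 m) < N10 (445.9 m) < …

N4, N2, N8, N9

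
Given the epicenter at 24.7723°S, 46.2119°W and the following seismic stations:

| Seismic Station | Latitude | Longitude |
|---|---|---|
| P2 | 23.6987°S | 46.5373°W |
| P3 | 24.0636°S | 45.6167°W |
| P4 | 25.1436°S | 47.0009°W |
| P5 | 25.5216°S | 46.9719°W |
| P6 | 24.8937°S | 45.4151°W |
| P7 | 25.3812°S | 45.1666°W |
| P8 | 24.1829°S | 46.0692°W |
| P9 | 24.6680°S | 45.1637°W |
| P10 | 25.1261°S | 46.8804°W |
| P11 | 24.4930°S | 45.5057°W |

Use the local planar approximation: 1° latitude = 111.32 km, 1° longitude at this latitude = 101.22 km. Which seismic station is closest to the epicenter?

Distances from 24.7723°S, 46.2119°W:
P2: √((1.0736·111.32)² + (-0.3254·101.22)²) = √(14283.393501 + 1084.845179) = 123.9687 km
P3: √((0.7087·111.32)² + (0.5952·101.22)²) = √(6224.024032 + 3629.597867) = 99.2654 km
P4: √((-0.3713·111.32)² + (-0.7890·101.22)²) = √(1708.426478 + 6378.031684) = 89.9247 km
P5: √((-0.7493·111.32)² + (-0.7600·101.22)²) = √(6957.574423 + 5917.794100) = 113.4697 km
P6: √((-0.1214·111.32)² + (0.7968·101.22)²) = √(182.634899 + 6504.760589) = 81.7765 km
P7: √((-0.6089·111.32)² + (1.0453·101.22)²) = √(4594.500926 + 11194.754313) = 125.6553 km
P8: √((0.5894·111.32)² + (0.1427·101.22)²) = √(4304.935594 + 208.631851) = 67.1831 km
P9: √((0.1043·111.32)² + (1.0482·101.22)²) = √(134.807797 + 11256.956210) = 106.7322 km
P10: √((-0.3538·111.32)² + (-0.6685·101.22)²) = √(1551.179485 + 4578.629363) = 78.2931 km
P11: √((0.2793·111.32)² + (0.7062·101.22)²) = √(966.692316 + 5109.613992) = 77.9507 km
Minimum: P8 at 67.1831 km.

P8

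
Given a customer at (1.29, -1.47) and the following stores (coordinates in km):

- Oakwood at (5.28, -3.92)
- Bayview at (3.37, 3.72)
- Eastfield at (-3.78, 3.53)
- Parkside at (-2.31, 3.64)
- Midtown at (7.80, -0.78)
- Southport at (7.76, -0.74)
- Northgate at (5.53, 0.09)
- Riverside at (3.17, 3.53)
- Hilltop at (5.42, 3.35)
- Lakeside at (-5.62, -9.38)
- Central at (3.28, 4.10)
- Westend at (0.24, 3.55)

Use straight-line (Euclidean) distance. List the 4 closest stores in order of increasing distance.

Northgate, Oakwood, Westend, Riverside

Distances from (1.29, -1.47):
Oakwood: √((3.99)² + (-2.45)²) = √(15.9201 + 6.0025) = 4.68 km
Bayview: √((2.08)² + (5.19)²) = √(4.3264 + 26.9361) = 5.59 km
Eastfield: √((-5.07)² + (5.00)²) = √(25.7049 + 25.0000) = 7.12 km
Parkside: √((-3.60)² + (5.11)²) = √(12.9600 + 26.1121) = 6.25 km
Midtown: √((6.51)² + (0.69)²) = √(42.3801 + 0.4761) = 6.55 km
Southport: √((6.47)² + (0.73)²) = √(41.8609 + 0.5329) = 6.51 km
Northgate: √((4.24)² + (1.56)²) = √(17.9776 + 2.4336) = 4.52 km
Riverside: √((1.88)² + (5.00)²) = √(3.5344 + 25.0000) = 5.34 km
Hilltop: √((4.13)² + (4.82)²) = √(17.0569 + 23.2324) = 6.35 km
Lakeside: √((-6.91)² + (-7.91)²) = √(47.7481 + 62.5681) = 10.50 km
Central: √((1.99)² + (5.57)²) = √(3.9601 + 31.0249) = 5.91 km
Westend: √((-1.05)² + (5.02)²) = √(1.1025 + 25.2004) = 5.13 km
Sorted: Northgate (4.52 km) < Oakwood (4.68 km) < Westend (5.13 km) < Riverside (5.34 km) < Bayview (5.59 km) < Central (5.91 km) < …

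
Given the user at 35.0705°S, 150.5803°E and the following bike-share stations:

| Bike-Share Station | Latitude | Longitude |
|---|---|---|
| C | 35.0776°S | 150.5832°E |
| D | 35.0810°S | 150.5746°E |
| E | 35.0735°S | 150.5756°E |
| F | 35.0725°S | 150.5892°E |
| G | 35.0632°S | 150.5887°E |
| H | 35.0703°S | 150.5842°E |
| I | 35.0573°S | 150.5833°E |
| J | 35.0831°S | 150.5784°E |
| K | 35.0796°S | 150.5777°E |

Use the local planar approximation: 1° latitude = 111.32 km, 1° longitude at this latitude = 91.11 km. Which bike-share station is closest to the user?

H

Distances from 35.0705°S, 150.5803°E:
C: √((-0.0071·111.32)² + (0.0029·91.11)²) = √(0.624688 + 0.069812) = 0.8334 km
D: √((-0.0105·111.32)² + (-0.0057·91.11)²) = √(1.366234 + 0.269701) = 1.2790 km
E: √((-0.0030·111.32)² + (-0.0047·91.11)²) = √(0.111529 + 0.183370) = 0.5430 km
F: √((-0.0020·111.32)² + (0.0089·91.11)²) = √(0.049569 + 0.657525) = 0.8409 km
G: √((0.0073·111.32)² + (0.0084·91.11)²) = √(0.660377 + 0.585721) = 1.1163 km
H: √((0.0002·111.32)² + (0.0039·91.11)²) = √(0.000496 + 0.126259) = 0.3560 km
I: √((0.0132·111.32)² + (0.0030·91.11)²) = √(2.159207 + 0.074709) = 1.4946 km
J: √((-0.0126·111.32)² + (-0.0019·91.11)²) = √(1.967377 + 0.029967) = 1.4133 km
K: √((-0.0091·111.32)² + (-0.0026·91.11)²) = √(1.026193 + 0.056115) = 1.0403 km
Minimum: H at 0.3560 km.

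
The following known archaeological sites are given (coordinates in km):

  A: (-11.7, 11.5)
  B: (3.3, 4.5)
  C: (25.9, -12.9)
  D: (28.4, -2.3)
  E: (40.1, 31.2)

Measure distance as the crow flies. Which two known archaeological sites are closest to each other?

C and D

Pairwise distances:
A–B: 16.6 km
A–C: 44.8 km
A–D: 42.4 km
A–E: 55.4 km
B–C: 28.5 km
B–D: 26.0 km
B–E: 45.5 km
C–D: 10.9 km
C–E: 46.3 km
D–E: 35.5 km
Closest pair: C–D at 10.9 km.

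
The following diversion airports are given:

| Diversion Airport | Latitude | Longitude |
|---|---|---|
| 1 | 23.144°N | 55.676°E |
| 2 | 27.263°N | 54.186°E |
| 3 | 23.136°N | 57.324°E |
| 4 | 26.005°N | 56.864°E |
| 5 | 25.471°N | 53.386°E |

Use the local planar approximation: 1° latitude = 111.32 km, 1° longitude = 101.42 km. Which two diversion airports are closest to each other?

Pairwise distances:
1–2: √((4.119·111.32)² + (-1.490·101.42)²) = √(210247.08309 + 22835.98501) = 482.787 km
1–3: √((-0.008·111.32)² + (1.648·101.42)²) = √(0.79310 + 27935.83308) = 167.143 km
1–4: √((2.861·111.32)² + (1.188·101.42)²) = √(101433.66342 + 14517.10753) = 340.515 km
1–5: √((2.327·111.32)² + (-2.290·101.42)²) = √(67102.57125 + 53940.89860) = 347.913 km
2–3: √((-4.127·111.32)² + (3.138·101.42)²) = √(211064.56794 + 101286.85608) = 558.884 km
2–4: √((-1.258·111.32)² + (2.678·101.42)²) = √(19611.35845 + 73768.05924) = 305.580 km
2–5: √((-1.792·111.32)² + (-0.800·101.42)²) = √(39794.44077 + 6583.05050) = 215.354 km
3–4: √((2.869·111.32)² + (-0.460·101.42)²) = √(102001.71923 + 2176.52107) = 322.767 km
3–5: √((2.335·111.32)² + (-3.938·101.42)²) = √(67564.74860 + 159513.93771) = 476.528 km
4–5: √((-0.534·111.32)² + (-3.478·101.42)²) = √(3533.69376 + 124424.63281) = 357.713 km
Closest pair: 1–3 at 167.143 km.

1 and 3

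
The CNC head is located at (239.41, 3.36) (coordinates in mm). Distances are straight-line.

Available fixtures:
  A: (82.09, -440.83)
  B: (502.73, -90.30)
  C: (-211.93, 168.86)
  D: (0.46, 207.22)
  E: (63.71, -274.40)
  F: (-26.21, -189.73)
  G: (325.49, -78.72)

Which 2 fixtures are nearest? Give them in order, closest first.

Distances from (239.41, 3.36):
A: √((-157.32)² + (-444.19)²) = √(24749.5824 + 197304.7561) = 471.23 mm
B: √((263.32)² + (-93.66)²) = √(69337.4224 + 8772.1956) = 279.48 mm
C: √((-451.34)² + (165.50)²) = √(203707.7956 + 27390.2500) = 480.73 mm
D: √((-238.95)² + (203.86)²) = √(57097.1025 + 41558.8996) = 314.10 mm
E: √((-175.70)² + (-277.76)²) = √(30870.4900 + 77150.6176) = 328.67 mm
F: √((-265.62)² + (-193.09)²) = √(70553.9844 + 37283.7481) = 328.39 mm
G: √((86.08)² + (-82.08)²) = √(7409.7664 + 6737.1264) = 118.94 mm
Sorted: G (118.94 mm) < B (279.48 mm) < D (314.10 mm) < F (328.39 mm) < …

G, B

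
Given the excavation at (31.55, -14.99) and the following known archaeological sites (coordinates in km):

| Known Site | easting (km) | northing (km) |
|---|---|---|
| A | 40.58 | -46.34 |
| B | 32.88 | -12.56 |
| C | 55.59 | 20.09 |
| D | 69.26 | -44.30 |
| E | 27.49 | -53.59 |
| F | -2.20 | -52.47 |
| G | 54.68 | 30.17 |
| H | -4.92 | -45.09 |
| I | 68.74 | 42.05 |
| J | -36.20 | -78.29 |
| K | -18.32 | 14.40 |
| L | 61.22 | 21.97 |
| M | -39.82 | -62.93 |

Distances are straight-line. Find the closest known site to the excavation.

B

Distances from (31.55, -14.99):
A: 32.62 km
B: 2.77 km
C: 42.53 km
D: 47.76 km
E: 38.81 km
F: 50.44 km
G: 50.74 km
H: 47.29 km
I: 68.09 km
J: 92.72 km
K: 57.89 km
L: 47.40 km
M: 85.98 km
Minimum: B at 2.77 km.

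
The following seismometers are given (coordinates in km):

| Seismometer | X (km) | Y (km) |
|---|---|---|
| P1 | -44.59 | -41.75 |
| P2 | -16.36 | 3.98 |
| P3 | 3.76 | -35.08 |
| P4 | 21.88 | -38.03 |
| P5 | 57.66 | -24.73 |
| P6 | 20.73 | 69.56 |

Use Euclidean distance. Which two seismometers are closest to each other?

P3 and P4

Pairwise distances:
P1–P2: √((28.23)² + (45.73)²) = √(796.9329 + 2091.2329) = 53.74 km
P1–P3: √((48.35)² + (6.67)²) = √(2337.7225 + 44.4889) = 48.81 km
P1–P4: √((66.47)² + (3.72)²) = √(4418.2609 + 13.8384) = 66.57 km
P1–P5: √((102.25)² + (17.02)²) = √(10455.0625 + 289.6804) = 103.66 km
P1–P6: √((65.32)² + (111.31)²) = √(4266.7024 + 12389.9161) = 129.06 km
P2–P3: √((20.12)² + (-39.06)²) = √(404.8144 + 1525.6836) = 43.94 km
P2–P4: √((38.24)² + (-42.01)²) = √(1462.2976 + 1764.8401) = 56.81 km
P2–P5: √((74.02)² + (-28.71)²) = √(5478.9604 + 824.2641) = 79.39 km
P2–P6: √((37.09)² + (65.58)²) = √(1375.6681 + 4300.7364) = 75.34 km
P3–P4: √((18.12)² + (-2.95)²) = √(328.3344 + 8.7025) = 18.36 km
P3–P5: √((53.90)² + (10.35)²) = √(2905.2100 + 107.1225) = 54.88 km
P3–P6: √((16.97)² + (104.64)²) = √(287.9809 + 10949.5296) = 106.01 km
P4–P5: √((35.78)² + (13.30)²) = √(1280.2084 + 176.8900) = 38.17 km
P4–P6: √((-1.15)² + (107.59)²) = √(1.3225 + 11575.6081) = 107.60 km
P5–P6: √((-36.93)² + (94.29)²) = √(1363.8249 + 8890.6041) = 101.26 km
Closest pair: P3–P4 at 18.36 km.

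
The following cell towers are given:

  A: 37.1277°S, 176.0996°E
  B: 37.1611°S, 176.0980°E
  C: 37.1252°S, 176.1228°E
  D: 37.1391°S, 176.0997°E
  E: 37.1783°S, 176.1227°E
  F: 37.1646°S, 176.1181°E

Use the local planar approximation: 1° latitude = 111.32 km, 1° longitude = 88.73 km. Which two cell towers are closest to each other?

A and D

Pairwise distances:
A–D: 1.2691 km
E–F: 1.5788 km
B–F: 1.8255 km
A–C: 2.0773 km
B–D: 2.4537 km
C–D: 2.5682 km
B–E: 2.9102 km
D–F: 3.2747 km
A–B: 3.7208 km
C–F: 4.4058 km
A–F: 4.4236 km
B–C: 4.5622 km
D–E: 4.8174 km
C–E: 5.9111 km
A–E: 5.9941 km
Closest pair: A–D at 1.2691 km.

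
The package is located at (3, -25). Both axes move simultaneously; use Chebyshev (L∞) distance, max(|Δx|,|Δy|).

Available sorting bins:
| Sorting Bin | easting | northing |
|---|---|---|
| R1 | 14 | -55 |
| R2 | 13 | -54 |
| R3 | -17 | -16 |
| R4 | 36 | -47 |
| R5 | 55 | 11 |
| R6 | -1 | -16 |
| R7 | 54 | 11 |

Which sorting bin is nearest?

R6

Distances from (3, -25):
R1: 30
R2: 29
R3: 20
R4: 33
R5: 52
R6: 9
R7: 51
Minimum: R6 at 9.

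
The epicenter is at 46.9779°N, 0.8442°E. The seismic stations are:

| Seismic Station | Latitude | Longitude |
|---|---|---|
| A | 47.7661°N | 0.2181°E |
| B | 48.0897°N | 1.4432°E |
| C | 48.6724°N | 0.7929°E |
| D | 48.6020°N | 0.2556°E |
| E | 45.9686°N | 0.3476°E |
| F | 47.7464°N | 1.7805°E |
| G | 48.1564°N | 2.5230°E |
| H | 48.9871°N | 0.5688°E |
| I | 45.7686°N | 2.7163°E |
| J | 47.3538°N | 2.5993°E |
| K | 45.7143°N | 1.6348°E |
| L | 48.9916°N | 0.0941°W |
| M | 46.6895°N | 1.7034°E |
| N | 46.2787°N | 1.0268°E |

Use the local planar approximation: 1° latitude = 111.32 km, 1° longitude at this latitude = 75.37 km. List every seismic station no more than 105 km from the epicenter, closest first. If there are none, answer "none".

Distances from 46.9779°N, 0.8442°E:
A: √((0.7882·111.32)² + (-0.6261·75.37)²) = √(7698.732969 + 2226.816538) = 99.6271 km
B: √((1.1118·111.32)² + (0.5990·75.37)²) = √(15317.917803 + 2038.218200) = 131.7427 km
C: √((1.6945·111.32)² + (-0.0513·75.37)²) = √(35581.933335 + 14.949675) = 188.6714 km
D: √((1.6241·111.32)² + (-0.5886·75.37)²) = √(32686.764046 + 1968.056427) = 186.1581 km
E: √((-1.0093·111.32)² + (-0.4966·75.37)²) = √(12623.708045 + 1400.910728) = 118.4256 km
F: √((0.7685·111.32)² + (0.9363·75.37)²) = √(7318.703262 + 4979.974022) = 110.8994 km
G: √((1.1785·111.32)² + (1.6788·75.37)²) = √(17210.978776 + 16010.133439) = 182.2666 km
H: √((2.0092·111.32)² + (-0.2754·75.37)²) = √(50025.649311 + 430.848815) = 224.6252 km
I: √((-1.2093·111.32)² + (1.8721·75.37)²) = √(18122.349471 + 19909.259949) = 195.0169 km
J: √((0.3759·111.32)² + (1.7551·75.37)²) = √(1751.019759 + 17498.497628) = 138.7426 km
K: √((-1.2636·111.32)² + (0.7906·75.37)²) = √(19786.347392 + 3550.672778) = 152.7646 km
L: √((2.0137·111.32)² + (-0.9383·75.37)²) = √(50249.984885 + 5001.271866) = 235.0559 km
M: √((-0.2884·111.32)² + (0.8592·75.37)²) = √(1030.710992 + 4193.586130) = 72.2793 km
N: √((-0.6992·111.32)² + (0.1826·75.37)²) = √(6058.278507 + 189.408113) = 79.0423 km
Threshold 105 km: M (72.2793 km), N (79.0423 km), A (99.6271 km) are within range.

M, N, A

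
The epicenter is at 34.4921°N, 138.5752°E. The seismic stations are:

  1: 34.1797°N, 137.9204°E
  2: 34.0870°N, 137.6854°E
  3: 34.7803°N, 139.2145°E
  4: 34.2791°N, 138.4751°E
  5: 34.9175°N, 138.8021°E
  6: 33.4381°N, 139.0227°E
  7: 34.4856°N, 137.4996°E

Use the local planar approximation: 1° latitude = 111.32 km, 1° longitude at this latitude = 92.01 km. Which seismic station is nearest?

4

Distances from 34.4921°N, 138.5752°E:
1: √((-0.3124·111.32)² + (-0.6548·92.01)²) = √(1209.395771 + 3629.839337) = 69.5646 km
2: √((-0.4051·111.32)² + (-0.8898·92.01)²) = √(2033.625045 + 6702.778443) = 93.4687 km
3: √((0.2882·111.32)² + (0.6393·92.01)²) = √(1029.281930 + 3460.026860) = 67.0023 km
4: √((-0.2130·111.32)² + (-0.1001·92.01)²) = √(562.219109 + 84.827802) = 25.4371 km
5: √((0.4254·111.32)² + (0.2269·92.01)²) = √(2242.546032 + 435.852010) = 51.7532 km
6: √((-1.0540·111.32)² + (0.4475·92.01)²) = √(13766.629266 + 1695.337392) = 124.3462 km
7: √((-0.0065·111.32)² + (-1.0756·92.01)²) = √(0.523568 + 9794.260447) = 98.9686 km
Minimum: 4 at 25.4371 km.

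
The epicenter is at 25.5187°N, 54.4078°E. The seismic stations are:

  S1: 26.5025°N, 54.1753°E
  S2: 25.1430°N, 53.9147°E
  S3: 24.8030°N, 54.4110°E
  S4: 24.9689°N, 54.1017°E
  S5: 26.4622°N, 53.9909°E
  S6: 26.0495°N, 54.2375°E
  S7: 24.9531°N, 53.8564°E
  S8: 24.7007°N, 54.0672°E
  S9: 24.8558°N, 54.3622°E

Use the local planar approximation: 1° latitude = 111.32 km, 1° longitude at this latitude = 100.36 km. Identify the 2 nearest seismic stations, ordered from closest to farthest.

Distances from 25.5187°N, 54.4078°E:
S1: 111.9748 km
S2: 64.7933 km
S3: 79.6724 km
S4: 68.4809 km
S5: 113.0574 km
S6: 61.5108 km
S7: 83.8250 km
S8: 97.2642 km
S9: 73.9358 km
Sorted: S6 (61.5108 km) < S2 (64.7933 km) < S4 (68.4809 km) < S9 (73.9358 km) < …

S6, S2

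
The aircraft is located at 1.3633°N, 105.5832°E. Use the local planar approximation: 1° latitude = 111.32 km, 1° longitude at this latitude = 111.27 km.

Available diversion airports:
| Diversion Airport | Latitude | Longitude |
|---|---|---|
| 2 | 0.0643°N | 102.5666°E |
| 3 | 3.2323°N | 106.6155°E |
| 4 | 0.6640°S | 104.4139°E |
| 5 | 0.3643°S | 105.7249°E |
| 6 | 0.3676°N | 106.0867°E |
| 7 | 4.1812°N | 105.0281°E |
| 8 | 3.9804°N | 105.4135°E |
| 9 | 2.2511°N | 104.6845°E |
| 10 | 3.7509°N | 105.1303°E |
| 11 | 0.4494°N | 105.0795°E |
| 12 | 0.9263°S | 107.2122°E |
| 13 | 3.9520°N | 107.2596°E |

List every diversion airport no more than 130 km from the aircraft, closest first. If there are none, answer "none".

Distances from 1.3633°N, 105.5832°E:
2: √((-1.2990·111.32)² + (-3.0166·111.27)²) = √(20910.513478 + 112665.676697) = 365.4808 km
3: √((1.8690·111.32)² + (1.0323·111.27)²) = √(43287.748538 + 13193.743320) = 237.6584 km
4: √((-2.0273·111.32)² + (-1.1693·111.27)²) = √(50931.027290 + 16928.094526) = 260.4978 km
5: √((-1.7276·111.32)² + (0.1417·111.27)²) = √(36985.610017 + 248.596996) = 192.9617 km
6: √((-0.9957·111.32)² + (0.5035·111.27)²) = √(12285.799106 + 3138.738438) = 124.1956 km
7: √((2.8179·111.32)² + (-0.5551·111.27)²) = √(98400.555337 + 3815.035915) = 319.7117 km
8: √((2.6171·111.32)² + (-0.1697·111.27)²) = √(84876.415513 + 356.549524) = 291.9469 km
9: √((0.8878·111.32)² + (-0.8987·111.27)²) = √(9767.348343 + 9999.669803) = 140.5952 km
10: √((2.3876·111.32)² + (-0.4529·111.27)²) = √(70643.065324 + 2539.573680) = 270.5229 km
11: √((-0.9139·111.32)² + (-0.5037·111.27)²) = √(10350.081033 + 3141.232469) = 116.1521 km
12: √((-2.2896·111.32)² + (1.6290·111.27)²) = √(64962.933538 + 32854.763453) = 312.7582 km
13: √((2.5887·111.32)² + (1.6764·111.27)²) = √(83044.302689 + 34794.570535) = 343.2767 km
Threshold 130 km: 11 (116.1521 km), 6 (124.1956 km) are within range.

11, 6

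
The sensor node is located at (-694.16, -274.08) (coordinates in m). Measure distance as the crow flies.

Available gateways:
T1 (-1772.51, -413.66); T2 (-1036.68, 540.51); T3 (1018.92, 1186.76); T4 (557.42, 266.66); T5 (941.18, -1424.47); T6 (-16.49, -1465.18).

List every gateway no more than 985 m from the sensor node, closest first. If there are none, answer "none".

T2

Distances from (-694.16, -274.08):
T1: 1087.35 m
T2: 883.67 m
T3: 2251.38 m
T4: 1363.40 m
T5: 1999.43 m
T6: 1370.39 m
Threshold 985 m: T2 (883.67 m) is within range.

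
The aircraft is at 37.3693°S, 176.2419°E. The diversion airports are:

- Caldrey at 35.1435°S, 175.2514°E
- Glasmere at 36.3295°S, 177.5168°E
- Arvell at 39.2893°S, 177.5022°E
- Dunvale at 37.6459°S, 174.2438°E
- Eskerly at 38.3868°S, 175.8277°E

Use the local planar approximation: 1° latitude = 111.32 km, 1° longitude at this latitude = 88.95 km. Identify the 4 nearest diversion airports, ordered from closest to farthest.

Eskerly, Glasmere, Dunvale, Arvell

Distances from 37.3693°S, 176.2419°E:
Caldrey: √((2.2258·111.32)² + (-0.9905·88.95)²) = √(61392.973927 + 7762.486620) = 262.9743 km
Glasmere: √((1.0398·111.32)² + (1.2749·88.95)²) = √(13398.186584 + 12860.094120) = 162.0441 km
Arvell: √((-1.9200·111.32)² + (1.2603·88.95)²) = √(45682.393743 + 12567.236191) = 241.3496 km
Dunvale: √((-0.2766·111.32)² + (-1.9981·88.95)²) = √(948.092578 + 31588.306584) = 180.3785 km
Eskerly: √((-1.0175·111.32)² + (-0.4142·88.95)²) = √(12829.662478 + 1357.413281) = 119.1095 km
Sorted: Eskerly (119.1095 km) < Glasmere (162.0441 km) < Dunvale (180.3785 km) < Arvell (241.3496 km) < Caldrey (262.9743 km)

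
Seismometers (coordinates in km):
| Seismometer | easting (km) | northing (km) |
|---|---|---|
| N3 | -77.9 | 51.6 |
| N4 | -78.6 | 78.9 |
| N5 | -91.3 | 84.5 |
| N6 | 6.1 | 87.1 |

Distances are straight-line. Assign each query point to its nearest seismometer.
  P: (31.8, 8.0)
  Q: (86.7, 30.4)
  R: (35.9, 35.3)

P at (31.8, 8.0):
  N3: 118.0 km
  N4: 131.2 km
  N5: 144.9 km
  N6: 83.2 km
  → nearest: N6 (83.2 km)
Q at (86.7, 30.4):
  N3: 166.0 km
  N4: 172.3 km
  N5: 186.0 km
  N6: 98.5 km
  → nearest: N6 (98.5 km)
R at (35.9, 35.3):
  N3: 115.0 km
  N4: 122.5 km
  N5: 136.4 km
  N6: 59.8 km
  → nearest: N6 (59.8 km)

P→N6; Q→N6; R→N6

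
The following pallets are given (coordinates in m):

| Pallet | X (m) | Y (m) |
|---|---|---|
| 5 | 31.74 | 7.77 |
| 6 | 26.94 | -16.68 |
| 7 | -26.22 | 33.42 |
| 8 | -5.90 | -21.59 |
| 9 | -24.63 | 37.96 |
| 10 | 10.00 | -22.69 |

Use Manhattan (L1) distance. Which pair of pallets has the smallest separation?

Pairwise distances:
5–6: |-4.80| + |-24.45| = 4.80 + 24.45 = 29.25 m
5–7: |-57.96| + |25.65| = 57.96 + 25.65 = 83.61 m
5–8: |-37.64| + |-29.36| = 37.64 + 29.36 = 67.00 m
5–9: |-56.37| + |30.19| = 56.37 + 30.19 = 86.56 m
5–10: |-21.74| + |-30.46| = 21.74 + 30.46 = 52.20 m
6–7: |-53.16| + |50.10| = 53.16 + 50.10 = 103.26 m
6–8: |-32.84| + |-4.91| = 32.84 + 4.91 = 37.75 m
6–9: |-51.57| + |54.64| = 51.57 + 54.64 = 106.21 m
6–10: |-16.94| + |-6.01| = 16.94 + 6.01 = 22.95 m
7–8: |20.32| + |-55.01| = 20.32 + 55.01 = 75.33 m
7–9: |1.59| + |4.54| = 1.59 + 4.54 = 6.13 m
7–10: |36.22| + |-56.11| = 36.22 + 56.11 = 92.33 m
8–9: |-18.73| + |59.55| = 18.73 + 59.55 = 78.28 m
8–10: |15.90| + |-1.10| = 15.90 + 1.10 = 17.00 m
9–10: |34.63| + |-60.65| = 34.63 + 60.65 = 95.28 m
Closest pair: 7–9 at 6.13 m.

7 and 9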